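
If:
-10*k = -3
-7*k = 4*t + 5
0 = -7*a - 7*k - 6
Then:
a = -81/70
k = 3/10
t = -71/40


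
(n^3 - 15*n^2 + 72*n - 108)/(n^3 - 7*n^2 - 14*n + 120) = (n^2 - 9*n + 18)/(n^2 - n - 20)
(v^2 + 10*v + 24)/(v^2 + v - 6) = (v^2 + 10*v + 24)/(v^2 + v - 6)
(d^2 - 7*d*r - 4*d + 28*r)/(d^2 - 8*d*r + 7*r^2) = (4 - d)/(-d + r)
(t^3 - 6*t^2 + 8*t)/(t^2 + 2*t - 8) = t*(t - 4)/(t + 4)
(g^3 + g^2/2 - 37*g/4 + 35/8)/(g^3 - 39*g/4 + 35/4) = (g - 1/2)/(g - 1)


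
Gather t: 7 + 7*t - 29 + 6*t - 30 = 13*t - 52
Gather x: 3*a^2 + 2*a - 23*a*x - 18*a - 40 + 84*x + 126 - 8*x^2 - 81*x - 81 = 3*a^2 - 16*a - 8*x^2 + x*(3 - 23*a) + 5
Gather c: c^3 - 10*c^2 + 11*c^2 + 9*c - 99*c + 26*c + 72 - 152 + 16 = c^3 + c^2 - 64*c - 64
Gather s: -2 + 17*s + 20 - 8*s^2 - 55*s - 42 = -8*s^2 - 38*s - 24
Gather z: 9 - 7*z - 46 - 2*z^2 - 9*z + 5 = -2*z^2 - 16*z - 32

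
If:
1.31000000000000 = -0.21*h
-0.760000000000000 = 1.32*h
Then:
No Solution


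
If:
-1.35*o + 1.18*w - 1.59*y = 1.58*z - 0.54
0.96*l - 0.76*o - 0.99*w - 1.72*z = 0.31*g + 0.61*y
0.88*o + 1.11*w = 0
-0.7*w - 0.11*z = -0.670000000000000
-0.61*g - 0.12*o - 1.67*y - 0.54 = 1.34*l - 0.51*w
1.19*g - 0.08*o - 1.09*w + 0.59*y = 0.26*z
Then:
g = -134.63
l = -223.48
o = -38.11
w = 30.22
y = 240.14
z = -186.19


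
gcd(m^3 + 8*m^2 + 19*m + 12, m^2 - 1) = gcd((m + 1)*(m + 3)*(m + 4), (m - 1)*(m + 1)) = m + 1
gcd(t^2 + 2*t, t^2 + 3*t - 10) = 1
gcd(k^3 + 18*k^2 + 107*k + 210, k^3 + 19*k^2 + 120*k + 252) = k^2 + 13*k + 42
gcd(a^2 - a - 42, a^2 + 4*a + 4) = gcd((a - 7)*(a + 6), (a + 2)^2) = 1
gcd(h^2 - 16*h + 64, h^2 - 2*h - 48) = h - 8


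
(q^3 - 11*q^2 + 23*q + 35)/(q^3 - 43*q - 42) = (q - 5)/(q + 6)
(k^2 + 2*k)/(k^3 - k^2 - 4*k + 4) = k/(k^2 - 3*k + 2)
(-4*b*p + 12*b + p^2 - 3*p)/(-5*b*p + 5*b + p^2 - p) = (4*b*p - 12*b - p^2 + 3*p)/(5*b*p - 5*b - p^2 + p)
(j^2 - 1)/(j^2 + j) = (j - 1)/j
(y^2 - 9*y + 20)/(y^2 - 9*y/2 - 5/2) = 2*(y - 4)/(2*y + 1)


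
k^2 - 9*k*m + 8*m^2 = (k - 8*m)*(k - m)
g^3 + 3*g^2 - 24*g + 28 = (g - 2)^2*(g + 7)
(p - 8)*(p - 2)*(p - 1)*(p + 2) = p^4 - 9*p^3 + 4*p^2 + 36*p - 32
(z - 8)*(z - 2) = z^2 - 10*z + 16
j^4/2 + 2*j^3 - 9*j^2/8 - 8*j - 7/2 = (j/2 + 1)*(j - 2)*(j + 1/2)*(j + 7/2)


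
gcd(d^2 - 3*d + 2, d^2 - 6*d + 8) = d - 2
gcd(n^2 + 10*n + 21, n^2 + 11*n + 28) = n + 7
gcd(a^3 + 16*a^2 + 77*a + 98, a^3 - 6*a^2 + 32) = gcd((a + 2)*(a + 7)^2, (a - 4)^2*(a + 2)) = a + 2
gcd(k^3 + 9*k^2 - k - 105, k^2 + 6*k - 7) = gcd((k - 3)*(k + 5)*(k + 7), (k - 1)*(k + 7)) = k + 7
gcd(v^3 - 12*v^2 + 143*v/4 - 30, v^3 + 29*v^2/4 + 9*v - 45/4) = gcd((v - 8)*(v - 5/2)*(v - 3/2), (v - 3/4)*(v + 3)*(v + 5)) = 1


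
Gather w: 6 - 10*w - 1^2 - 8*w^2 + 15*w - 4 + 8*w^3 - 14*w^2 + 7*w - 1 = 8*w^3 - 22*w^2 + 12*w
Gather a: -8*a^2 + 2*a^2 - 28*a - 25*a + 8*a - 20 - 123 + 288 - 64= -6*a^2 - 45*a + 81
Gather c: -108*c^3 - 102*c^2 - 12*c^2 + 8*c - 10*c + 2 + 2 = -108*c^3 - 114*c^2 - 2*c + 4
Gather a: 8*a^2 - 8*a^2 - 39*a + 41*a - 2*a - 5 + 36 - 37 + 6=0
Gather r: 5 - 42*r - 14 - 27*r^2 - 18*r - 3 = -27*r^2 - 60*r - 12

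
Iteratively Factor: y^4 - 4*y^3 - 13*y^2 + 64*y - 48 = (y - 3)*(y^3 - y^2 - 16*y + 16) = (y - 4)*(y - 3)*(y^2 + 3*y - 4) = (y - 4)*(y - 3)*(y + 4)*(y - 1)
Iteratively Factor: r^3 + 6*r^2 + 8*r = (r + 4)*(r^2 + 2*r) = r*(r + 4)*(r + 2)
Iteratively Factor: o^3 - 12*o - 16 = (o - 4)*(o^2 + 4*o + 4) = (o - 4)*(o + 2)*(o + 2)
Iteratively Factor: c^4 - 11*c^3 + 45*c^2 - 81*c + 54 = (c - 3)*(c^3 - 8*c^2 + 21*c - 18) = (c - 3)^2*(c^2 - 5*c + 6) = (c - 3)^3*(c - 2)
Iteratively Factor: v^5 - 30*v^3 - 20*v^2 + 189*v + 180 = (v + 1)*(v^4 - v^3 - 29*v^2 + 9*v + 180) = (v + 1)*(v + 4)*(v^3 - 5*v^2 - 9*v + 45) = (v - 5)*(v + 1)*(v + 4)*(v^2 - 9) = (v - 5)*(v - 3)*(v + 1)*(v + 4)*(v + 3)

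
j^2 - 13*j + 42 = (j - 7)*(j - 6)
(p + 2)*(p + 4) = p^2 + 6*p + 8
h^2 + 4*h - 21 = (h - 3)*(h + 7)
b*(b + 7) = b^2 + 7*b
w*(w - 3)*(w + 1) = w^3 - 2*w^2 - 3*w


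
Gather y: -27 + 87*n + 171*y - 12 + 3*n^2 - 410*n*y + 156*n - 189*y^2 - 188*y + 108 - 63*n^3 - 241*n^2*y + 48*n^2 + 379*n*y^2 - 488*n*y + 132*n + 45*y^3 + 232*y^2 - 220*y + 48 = -63*n^3 + 51*n^2 + 375*n + 45*y^3 + y^2*(379*n + 43) + y*(-241*n^2 - 898*n - 237) + 117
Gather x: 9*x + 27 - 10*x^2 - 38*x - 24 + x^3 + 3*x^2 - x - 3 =x^3 - 7*x^2 - 30*x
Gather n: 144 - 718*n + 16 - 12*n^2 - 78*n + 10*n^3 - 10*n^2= 10*n^3 - 22*n^2 - 796*n + 160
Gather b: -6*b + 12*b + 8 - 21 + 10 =6*b - 3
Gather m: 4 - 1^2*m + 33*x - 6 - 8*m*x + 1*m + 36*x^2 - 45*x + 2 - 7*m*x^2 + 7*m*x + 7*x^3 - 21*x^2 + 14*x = m*(-7*x^2 - x) + 7*x^3 + 15*x^2 + 2*x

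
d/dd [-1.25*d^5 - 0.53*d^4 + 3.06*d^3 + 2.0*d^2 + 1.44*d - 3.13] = -6.25*d^4 - 2.12*d^3 + 9.18*d^2 + 4.0*d + 1.44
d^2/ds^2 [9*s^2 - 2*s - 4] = 18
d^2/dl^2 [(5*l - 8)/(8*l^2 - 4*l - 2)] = 2*(40*l^3 - 192*l^2 + 126*l - 37)/(64*l^6 - 96*l^5 + 40*l^3 - 6*l - 1)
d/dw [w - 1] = 1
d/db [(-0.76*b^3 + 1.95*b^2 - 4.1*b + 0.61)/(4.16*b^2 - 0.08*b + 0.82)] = (-3.1616*b^4 + 0.121600000000001*b^3 + 15.0304*b^2 - 1.8772*b - 3.3132)/(17.3056*b^4 - 0.6656*b^3 + 6.8288*b^2 - 0.1312*b + 0.6724)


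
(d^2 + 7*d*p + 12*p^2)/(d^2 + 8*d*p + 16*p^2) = (d + 3*p)/(d + 4*p)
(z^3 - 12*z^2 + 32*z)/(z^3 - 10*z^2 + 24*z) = (z - 8)/(z - 6)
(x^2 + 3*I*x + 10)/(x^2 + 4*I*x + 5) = (x - 2*I)/(x - I)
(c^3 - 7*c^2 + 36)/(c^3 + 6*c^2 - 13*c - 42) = (c - 6)/(c + 7)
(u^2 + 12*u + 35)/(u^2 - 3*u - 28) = (u^2 + 12*u + 35)/(u^2 - 3*u - 28)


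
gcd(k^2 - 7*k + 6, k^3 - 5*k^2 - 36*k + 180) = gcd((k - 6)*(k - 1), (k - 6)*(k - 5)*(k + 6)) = k - 6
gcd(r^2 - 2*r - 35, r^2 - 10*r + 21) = r - 7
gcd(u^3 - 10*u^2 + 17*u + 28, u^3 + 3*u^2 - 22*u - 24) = u^2 - 3*u - 4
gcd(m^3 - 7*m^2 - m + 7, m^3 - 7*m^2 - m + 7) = m^3 - 7*m^2 - m + 7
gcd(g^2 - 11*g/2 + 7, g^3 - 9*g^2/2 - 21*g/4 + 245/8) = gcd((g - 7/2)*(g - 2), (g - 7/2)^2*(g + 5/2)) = g - 7/2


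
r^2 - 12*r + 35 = (r - 7)*(r - 5)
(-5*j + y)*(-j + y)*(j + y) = 5*j^3 - j^2*y - 5*j*y^2 + y^3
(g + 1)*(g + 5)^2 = g^3 + 11*g^2 + 35*g + 25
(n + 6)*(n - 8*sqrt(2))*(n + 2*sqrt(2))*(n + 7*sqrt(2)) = n^4 + sqrt(2)*n^3 + 6*n^3 - 116*n^2 + 6*sqrt(2)*n^2 - 696*n - 224*sqrt(2)*n - 1344*sqrt(2)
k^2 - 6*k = k*(k - 6)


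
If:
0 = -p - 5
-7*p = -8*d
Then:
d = -35/8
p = -5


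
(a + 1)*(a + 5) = a^2 + 6*a + 5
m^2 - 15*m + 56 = (m - 8)*(m - 7)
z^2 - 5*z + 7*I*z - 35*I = (z - 5)*(z + 7*I)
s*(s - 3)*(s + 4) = s^3 + s^2 - 12*s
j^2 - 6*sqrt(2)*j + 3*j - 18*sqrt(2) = (j + 3)*(j - 6*sqrt(2))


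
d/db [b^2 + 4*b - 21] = 2*b + 4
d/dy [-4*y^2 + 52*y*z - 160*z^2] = -8*y + 52*z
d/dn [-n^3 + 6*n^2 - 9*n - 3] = -3*n^2 + 12*n - 9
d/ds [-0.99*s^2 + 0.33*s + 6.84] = 0.33 - 1.98*s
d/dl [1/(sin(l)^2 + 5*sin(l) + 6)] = -(2*sin(l) + 5)*cos(l)/(sin(l)^2 + 5*sin(l) + 6)^2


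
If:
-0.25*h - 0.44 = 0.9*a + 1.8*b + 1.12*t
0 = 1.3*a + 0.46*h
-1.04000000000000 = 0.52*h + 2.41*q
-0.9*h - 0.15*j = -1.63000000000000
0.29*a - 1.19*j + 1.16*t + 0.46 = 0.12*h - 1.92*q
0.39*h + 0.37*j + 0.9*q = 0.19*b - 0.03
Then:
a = -0.67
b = -0.75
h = 1.88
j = -0.41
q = -0.84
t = 0.93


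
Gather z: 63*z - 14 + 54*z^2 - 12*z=54*z^2 + 51*z - 14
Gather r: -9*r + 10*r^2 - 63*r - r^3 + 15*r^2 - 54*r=-r^3 + 25*r^2 - 126*r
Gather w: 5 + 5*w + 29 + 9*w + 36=14*w + 70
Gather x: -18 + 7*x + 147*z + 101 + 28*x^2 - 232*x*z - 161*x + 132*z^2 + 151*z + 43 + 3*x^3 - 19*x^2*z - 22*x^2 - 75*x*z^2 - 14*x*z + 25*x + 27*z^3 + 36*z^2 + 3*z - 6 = 3*x^3 + x^2*(6 - 19*z) + x*(-75*z^2 - 246*z - 129) + 27*z^3 + 168*z^2 + 301*z + 120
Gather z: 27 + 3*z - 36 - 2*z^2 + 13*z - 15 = -2*z^2 + 16*z - 24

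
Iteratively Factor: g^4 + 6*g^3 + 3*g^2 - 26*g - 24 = (g + 3)*(g^3 + 3*g^2 - 6*g - 8) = (g + 1)*(g + 3)*(g^2 + 2*g - 8) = (g - 2)*(g + 1)*(g + 3)*(g + 4)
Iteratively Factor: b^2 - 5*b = (b - 5)*(b)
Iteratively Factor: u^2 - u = (u)*(u - 1)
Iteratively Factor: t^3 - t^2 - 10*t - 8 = (t + 2)*(t^2 - 3*t - 4) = (t + 1)*(t + 2)*(t - 4)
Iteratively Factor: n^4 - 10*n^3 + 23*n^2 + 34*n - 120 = (n - 5)*(n^3 - 5*n^2 - 2*n + 24) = (n - 5)*(n + 2)*(n^2 - 7*n + 12) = (n - 5)*(n - 3)*(n + 2)*(n - 4)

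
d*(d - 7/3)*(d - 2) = d^3 - 13*d^2/3 + 14*d/3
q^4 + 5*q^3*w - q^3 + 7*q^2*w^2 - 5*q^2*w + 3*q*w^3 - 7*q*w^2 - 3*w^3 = (q - 1)*(q + w)^2*(q + 3*w)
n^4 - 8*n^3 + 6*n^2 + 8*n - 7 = (n - 7)*(n - 1)^2*(n + 1)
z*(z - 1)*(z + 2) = z^3 + z^2 - 2*z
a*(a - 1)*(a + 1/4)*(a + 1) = a^4 + a^3/4 - a^2 - a/4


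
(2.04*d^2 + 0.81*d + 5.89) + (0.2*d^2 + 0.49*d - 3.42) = 2.24*d^2 + 1.3*d + 2.47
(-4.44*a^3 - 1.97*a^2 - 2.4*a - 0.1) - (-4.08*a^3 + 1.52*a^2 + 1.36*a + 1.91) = -0.36*a^3 - 3.49*a^2 - 3.76*a - 2.01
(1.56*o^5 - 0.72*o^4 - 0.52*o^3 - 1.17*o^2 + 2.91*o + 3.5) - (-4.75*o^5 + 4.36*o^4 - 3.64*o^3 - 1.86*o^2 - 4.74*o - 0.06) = 6.31*o^5 - 5.08*o^4 + 3.12*o^3 + 0.69*o^2 + 7.65*o + 3.56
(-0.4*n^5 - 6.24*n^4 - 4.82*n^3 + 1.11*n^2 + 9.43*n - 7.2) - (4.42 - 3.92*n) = -0.4*n^5 - 6.24*n^4 - 4.82*n^3 + 1.11*n^2 + 13.35*n - 11.62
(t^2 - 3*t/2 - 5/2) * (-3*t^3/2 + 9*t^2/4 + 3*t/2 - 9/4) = -3*t^5/2 + 9*t^4/2 + 15*t^3/8 - 81*t^2/8 - 3*t/8 + 45/8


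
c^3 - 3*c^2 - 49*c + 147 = (c - 7)*(c - 3)*(c + 7)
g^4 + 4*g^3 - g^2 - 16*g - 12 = (g - 2)*(g + 1)*(g + 2)*(g + 3)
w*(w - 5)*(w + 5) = w^3 - 25*w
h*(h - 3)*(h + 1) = h^3 - 2*h^2 - 3*h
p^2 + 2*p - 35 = (p - 5)*(p + 7)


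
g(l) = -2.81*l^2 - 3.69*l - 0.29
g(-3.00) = -14.51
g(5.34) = -100.12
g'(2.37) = -17.01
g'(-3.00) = 13.17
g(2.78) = -32.27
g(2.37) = -24.82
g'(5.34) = -33.70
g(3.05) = -37.68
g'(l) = -5.62*l - 3.69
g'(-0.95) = 1.65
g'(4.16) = -27.07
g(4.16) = -64.27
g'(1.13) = -10.04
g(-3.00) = -14.51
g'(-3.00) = 13.17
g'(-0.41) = -1.39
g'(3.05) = -20.83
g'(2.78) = -19.31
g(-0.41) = 0.75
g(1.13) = -8.05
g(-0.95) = 0.68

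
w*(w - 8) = w^2 - 8*w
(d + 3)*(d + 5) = d^2 + 8*d + 15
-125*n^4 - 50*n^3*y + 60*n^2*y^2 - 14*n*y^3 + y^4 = (-5*n + y)^3*(n + y)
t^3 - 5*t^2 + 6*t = t*(t - 3)*(t - 2)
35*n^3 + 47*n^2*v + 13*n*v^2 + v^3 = (n + v)*(5*n + v)*(7*n + v)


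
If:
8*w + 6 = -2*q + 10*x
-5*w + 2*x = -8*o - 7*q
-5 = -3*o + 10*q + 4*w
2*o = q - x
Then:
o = -89/566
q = -327/1132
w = -731/1132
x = 29/1132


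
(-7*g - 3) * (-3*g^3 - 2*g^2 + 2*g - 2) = 21*g^4 + 23*g^3 - 8*g^2 + 8*g + 6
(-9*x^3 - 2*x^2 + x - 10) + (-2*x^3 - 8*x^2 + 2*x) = -11*x^3 - 10*x^2 + 3*x - 10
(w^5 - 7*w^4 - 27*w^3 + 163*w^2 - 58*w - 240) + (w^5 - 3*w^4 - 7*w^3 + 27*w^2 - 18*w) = 2*w^5 - 10*w^4 - 34*w^3 + 190*w^2 - 76*w - 240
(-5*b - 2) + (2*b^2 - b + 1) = 2*b^2 - 6*b - 1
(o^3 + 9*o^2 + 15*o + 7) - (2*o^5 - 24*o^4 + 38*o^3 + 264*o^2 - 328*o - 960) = -2*o^5 + 24*o^4 - 37*o^3 - 255*o^2 + 343*o + 967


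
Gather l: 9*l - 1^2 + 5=9*l + 4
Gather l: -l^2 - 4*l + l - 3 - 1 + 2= -l^2 - 3*l - 2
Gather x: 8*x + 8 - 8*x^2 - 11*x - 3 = -8*x^2 - 3*x + 5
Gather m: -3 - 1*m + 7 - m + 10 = 14 - 2*m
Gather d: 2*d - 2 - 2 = 2*d - 4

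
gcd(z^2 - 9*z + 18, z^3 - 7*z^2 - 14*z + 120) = z - 6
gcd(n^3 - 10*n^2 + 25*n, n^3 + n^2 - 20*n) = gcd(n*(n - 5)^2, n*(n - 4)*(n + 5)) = n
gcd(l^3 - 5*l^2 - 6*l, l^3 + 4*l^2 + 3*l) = l^2 + l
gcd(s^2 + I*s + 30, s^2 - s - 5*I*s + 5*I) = s - 5*I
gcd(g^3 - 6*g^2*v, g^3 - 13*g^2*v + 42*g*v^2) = -g^2 + 6*g*v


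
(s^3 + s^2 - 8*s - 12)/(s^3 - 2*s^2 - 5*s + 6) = (s + 2)/(s - 1)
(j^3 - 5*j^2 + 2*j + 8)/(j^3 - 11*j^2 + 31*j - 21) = (j^3 - 5*j^2 + 2*j + 8)/(j^3 - 11*j^2 + 31*j - 21)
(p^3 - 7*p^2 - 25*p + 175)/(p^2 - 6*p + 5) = (p^2 - 2*p - 35)/(p - 1)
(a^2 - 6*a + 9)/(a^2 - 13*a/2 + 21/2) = 2*(a - 3)/(2*a - 7)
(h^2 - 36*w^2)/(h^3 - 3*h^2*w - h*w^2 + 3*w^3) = (h^2 - 36*w^2)/(h^3 - 3*h^2*w - h*w^2 + 3*w^3)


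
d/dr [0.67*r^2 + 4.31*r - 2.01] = 1.34*r + 4.31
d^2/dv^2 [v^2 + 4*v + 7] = 2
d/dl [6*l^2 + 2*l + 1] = 12*l + 2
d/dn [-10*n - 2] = -10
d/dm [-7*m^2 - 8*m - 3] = -14*m - 8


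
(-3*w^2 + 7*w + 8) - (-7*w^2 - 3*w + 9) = 4*w^2 + 10*w - 1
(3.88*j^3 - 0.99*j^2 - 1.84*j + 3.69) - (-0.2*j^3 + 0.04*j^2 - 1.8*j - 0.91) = 4.08*j^3 - 1.03*j^2 - 0.04*j + 4.6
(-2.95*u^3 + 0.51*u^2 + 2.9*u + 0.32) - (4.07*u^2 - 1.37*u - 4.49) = -2.95*u^3 - 3.56*u^2 + 4.27*u + 4.81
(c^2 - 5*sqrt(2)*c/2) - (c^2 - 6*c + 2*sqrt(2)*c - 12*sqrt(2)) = -9*sqrt(2)*c/2 + 6*c + 12*sqrt(2)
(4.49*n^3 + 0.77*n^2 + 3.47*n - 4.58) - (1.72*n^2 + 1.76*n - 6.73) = 4.49*n^3 - 0.95*n^2 + 1.71*n + 2.15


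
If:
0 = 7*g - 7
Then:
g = 1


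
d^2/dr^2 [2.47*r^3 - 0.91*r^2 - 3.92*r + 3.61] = 14.82*r - 1.82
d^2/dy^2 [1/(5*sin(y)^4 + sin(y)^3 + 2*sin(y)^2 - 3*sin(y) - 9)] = (-400*sin(y)^7 + 285*sin(y)^6 + 86*sin(y)^5 + 27*sin(y)^4 - 565*sin(y)^3 + 474*sin(y)^2 - 9*sin(y) + 54)/((sin(y) + 1)^2*(5*sin(y)^3 - 4*sin(y)^2 + 6*sin(y) - 9)^3)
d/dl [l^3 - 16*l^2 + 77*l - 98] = 3*l^2 - 32*l + 77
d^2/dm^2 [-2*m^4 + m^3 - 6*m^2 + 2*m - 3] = -24*m^2 + 6*m - 12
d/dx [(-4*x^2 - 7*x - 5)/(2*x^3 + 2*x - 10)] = (-(8*x + 7)*(x^3 + x - 5) + (3*x^2 + 1)*(4*x^2 + 7*x + 5))/(2*(x^3 + x - 5)^2)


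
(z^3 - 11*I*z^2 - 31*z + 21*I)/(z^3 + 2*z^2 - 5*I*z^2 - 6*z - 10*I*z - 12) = (z^2 - 8*I*z - 7)/(z^2 + 2*z*(1 - I) - 4*I)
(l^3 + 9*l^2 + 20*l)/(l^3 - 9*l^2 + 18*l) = (l^2 + 9*l + 20)/(l^2 - 9*l + 18)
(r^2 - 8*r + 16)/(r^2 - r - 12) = (r - 4)/(r + 3)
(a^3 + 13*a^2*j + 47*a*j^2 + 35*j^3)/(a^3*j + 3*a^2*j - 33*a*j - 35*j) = (a^3 + 13*a^2*j + 47*a*j^2 + 35*j^3)/(j*(a^3 + 3*a^2 - 33*a - 35))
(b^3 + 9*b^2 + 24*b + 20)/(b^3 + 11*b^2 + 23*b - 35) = (b^2 + 4*b + 4)/(b^2 + 6*b - 7)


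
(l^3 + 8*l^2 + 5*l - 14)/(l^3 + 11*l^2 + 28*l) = (l^2 + l - 2)/(l*(l + 4))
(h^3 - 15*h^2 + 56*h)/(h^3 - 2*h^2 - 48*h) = (h - 7)/(h + 6)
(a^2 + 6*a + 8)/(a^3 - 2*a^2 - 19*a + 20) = (a + 2)/(a^2 - 6*a + 5)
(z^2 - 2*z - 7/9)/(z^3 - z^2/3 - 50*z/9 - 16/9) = (3*z - 7)/(3*z^2 - 2*z - 16)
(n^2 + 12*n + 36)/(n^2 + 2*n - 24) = (n + 6)/(n - 4)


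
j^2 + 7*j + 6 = (j + 1)*(j + 6)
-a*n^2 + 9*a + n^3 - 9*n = (-a + n)*(n - 3)*(n + 3)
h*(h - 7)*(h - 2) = h^3 - 9*h^2 + 14*h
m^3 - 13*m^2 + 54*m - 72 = (m - 6)*(m - 4)*(m - 3)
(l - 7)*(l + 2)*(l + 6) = l^3 + l^2 - 44*l - 84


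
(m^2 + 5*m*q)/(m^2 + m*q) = (m + 5*q)/(m + q)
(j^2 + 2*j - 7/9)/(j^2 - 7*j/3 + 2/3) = (j + 7/3)/(j - 2)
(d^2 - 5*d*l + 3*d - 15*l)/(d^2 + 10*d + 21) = (d - 5*l)/(d + 7)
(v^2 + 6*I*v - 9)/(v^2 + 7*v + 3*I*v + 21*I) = (v + 3*I)/(v + 7)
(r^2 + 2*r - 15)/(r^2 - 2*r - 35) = (r - 3)/(r - 7)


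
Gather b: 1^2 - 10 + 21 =12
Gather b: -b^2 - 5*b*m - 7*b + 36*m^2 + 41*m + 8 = -b^2 + b*(-5*m - 7) + 36*m^2 + 41*m + 8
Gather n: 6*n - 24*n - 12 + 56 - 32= 12 - 18*n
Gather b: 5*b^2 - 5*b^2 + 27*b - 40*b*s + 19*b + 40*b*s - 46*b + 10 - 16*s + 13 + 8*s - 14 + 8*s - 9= 0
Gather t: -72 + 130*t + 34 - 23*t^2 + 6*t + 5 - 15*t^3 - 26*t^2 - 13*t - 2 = -15*t^3 - 49*t^2 + 123*t - 35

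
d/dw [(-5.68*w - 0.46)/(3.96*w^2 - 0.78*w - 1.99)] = (22.4928*w^2 + 3.6432*w + 10.9444)/(15.6816*w^4 - 6.1776*w^3 - 15.1524*w^2 + 3.1044*w + 3.9601)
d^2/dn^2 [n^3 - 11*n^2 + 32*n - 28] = 6*n - 22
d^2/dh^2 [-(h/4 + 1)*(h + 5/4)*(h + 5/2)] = -3*h/2 - 31/8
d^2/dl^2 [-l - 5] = 0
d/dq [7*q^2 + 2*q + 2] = 14*q + 2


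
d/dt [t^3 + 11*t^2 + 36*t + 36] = 3*t^2 + 22*t + 36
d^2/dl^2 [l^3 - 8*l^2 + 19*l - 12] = 6*l - 16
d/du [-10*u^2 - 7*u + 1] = -20*u - 7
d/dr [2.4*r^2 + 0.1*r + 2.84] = 4.8*r + 0.1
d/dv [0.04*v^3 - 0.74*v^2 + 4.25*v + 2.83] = 0.12*v^2 - 1.48*v + 4.25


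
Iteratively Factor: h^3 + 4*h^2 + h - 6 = (h + 3)*(h^2 + h - 2) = (h - 1)*(h + 3)*(h + 2)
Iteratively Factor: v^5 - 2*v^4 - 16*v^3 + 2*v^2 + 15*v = (v)*(v^4 - 2*v^3 - 16*v^2 + 2*v + 15) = v*(v + 1)*(v^3 - 3*v^2 - 13*v + 15) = v*(v + 1)*(v + 3)*(v^2 - 6*v + 5) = v*(v - 5)*(v + 1)*(v + 3)*(v - 1)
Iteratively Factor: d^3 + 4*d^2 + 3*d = (d)*(d^2 + 4*d + 3) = d*(d + 3)*(d + 1)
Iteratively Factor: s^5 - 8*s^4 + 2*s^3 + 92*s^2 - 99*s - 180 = (s - 4)*(s^4 - 4*s^3 - 14*s^2 + 36*s + 45) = (s - 4)*(s + 3)*(s^3 - 7*s^2 + 7*s + 15) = (s - 5)*(s - 4)*(s + 3)*(s^2 - 2*s - 3) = (s - 5)*(s - 4)*(s - 3)*(s + 3)*(s + 1)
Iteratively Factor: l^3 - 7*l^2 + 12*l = (l - 3)*(l^2 - 4*l) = l*(l - 3)*(l - 4)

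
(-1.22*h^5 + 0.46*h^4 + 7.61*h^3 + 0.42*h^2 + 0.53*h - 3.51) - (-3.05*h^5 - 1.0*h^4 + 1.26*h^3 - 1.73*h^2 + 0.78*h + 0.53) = 1.83*h^5 + 1.46*h^4 + 6.35*h^3 + 2.15*h^2 - 0.25*h - 4.04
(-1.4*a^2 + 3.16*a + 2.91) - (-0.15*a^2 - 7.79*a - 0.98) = -1.25*a^2 + 10.95*a + 3.89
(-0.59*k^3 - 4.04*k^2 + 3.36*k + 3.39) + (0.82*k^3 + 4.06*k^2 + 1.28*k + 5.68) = 0.23*k^3 + 0.0199999999999996*k^2 + 4.64*k + 9.07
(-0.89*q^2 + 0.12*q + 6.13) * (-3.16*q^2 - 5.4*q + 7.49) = 2.8124*q^4 + 4.4268*q^3 - 26.6849*q^2 - 32.2032*q + 45.9137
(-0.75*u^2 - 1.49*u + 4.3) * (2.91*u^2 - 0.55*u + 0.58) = -2.1825*u^4 - 3.9234*u^3 + 12.8975*u^2 - 3.2292*u + 2.494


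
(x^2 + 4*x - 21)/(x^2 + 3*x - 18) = (x + 7)/(x + 6)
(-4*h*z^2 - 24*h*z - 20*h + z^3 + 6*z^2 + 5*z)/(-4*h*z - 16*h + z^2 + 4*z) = (z^2 + 6*z + 5)/(z + 4)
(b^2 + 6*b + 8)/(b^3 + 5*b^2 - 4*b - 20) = (b + 4)/(b^2 + 3*b - 10)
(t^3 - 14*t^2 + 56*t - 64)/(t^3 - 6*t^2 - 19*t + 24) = (t^2 - 6*t + 8)/(t^2 + 2*t - 3)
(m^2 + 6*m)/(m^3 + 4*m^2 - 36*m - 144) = m/(m^2 - 2*m - 24)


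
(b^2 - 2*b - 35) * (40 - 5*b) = -5*b^3 + 50*b^2 + 95*b - 1400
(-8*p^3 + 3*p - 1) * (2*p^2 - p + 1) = -16*p^5 + 8*p^4 - 2*p^3 - 5*p^2 + 4*p - 1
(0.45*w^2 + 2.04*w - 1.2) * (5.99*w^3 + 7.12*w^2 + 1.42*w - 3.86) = 2.6955*w^5 + 15.4236*w^4 + 7.9758*w^3 - 7.3842*w^2 - 9.5784*w + 4.632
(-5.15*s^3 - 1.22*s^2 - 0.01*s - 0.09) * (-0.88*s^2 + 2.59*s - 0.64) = 4.532*s^5 - 12.2649*s^4 + 0.145000000000001*s^3 + 0.8341*s^2 - 0.2267*s + 0.0576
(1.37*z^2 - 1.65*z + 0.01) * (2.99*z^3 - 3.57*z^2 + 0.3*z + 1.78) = 4.0963*z^5 - 9.8244*z^4 + 6.3314*z^3 + 1.9079*z^2 - 2.934*z + 0.0178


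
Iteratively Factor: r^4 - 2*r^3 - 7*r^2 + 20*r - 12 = (r - 2)*(r^3 - 7*r + 6) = (r - 2)^2*(r^2 + 2*r - 3) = (r - 2)^2*(r - 1)*(r + 3)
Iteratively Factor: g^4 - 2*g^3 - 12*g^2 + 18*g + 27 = (g + 3)*(g^3 - 5*g^2 + 3*g + 9) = (g - 3)*(g + 3)*(g^2 - 2*g - 3) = (g - 3)^2*(g + 3)*(g + 1)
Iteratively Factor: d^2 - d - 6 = (d - 3)*(d + 2)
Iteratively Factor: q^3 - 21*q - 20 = (q - 5)*(q^2 + 5*q + 4) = (q - 5)*(q + 4)*(q + 1)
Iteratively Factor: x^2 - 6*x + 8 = (x - 4)*(x - 2)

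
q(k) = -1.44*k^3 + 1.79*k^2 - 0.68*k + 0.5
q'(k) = -4.32*k^2 + 3.58*k - 0.68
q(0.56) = 0.43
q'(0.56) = -0.03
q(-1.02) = 4.58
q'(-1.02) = -8.83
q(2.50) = -12.51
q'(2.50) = -18.73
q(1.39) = -0.85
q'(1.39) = -4.05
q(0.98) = 0.20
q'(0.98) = -1.32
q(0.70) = 0.41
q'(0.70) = -0.29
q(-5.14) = 246.83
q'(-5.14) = -133.21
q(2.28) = -8.81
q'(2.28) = -14.97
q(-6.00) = 380.06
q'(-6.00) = -177.68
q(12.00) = -2238.22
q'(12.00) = -579.80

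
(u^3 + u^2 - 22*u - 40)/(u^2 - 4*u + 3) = (u^3 + u^2 - 22*u - 40)/(u^2 - 4*u + 3)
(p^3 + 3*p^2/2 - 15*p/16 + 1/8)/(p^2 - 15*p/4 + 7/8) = (4*p^2 + 7*p - 2)/(2*(2*p - 7))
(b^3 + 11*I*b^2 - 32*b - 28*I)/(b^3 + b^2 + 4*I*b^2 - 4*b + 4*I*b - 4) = (b + 7*I)/(b + 1)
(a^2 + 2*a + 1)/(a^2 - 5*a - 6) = (a + 1)/(a - 6)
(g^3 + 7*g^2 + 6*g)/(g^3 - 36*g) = (g + 1)/(g - 6)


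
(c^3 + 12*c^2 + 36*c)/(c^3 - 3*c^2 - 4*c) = (c^2 + 12*c + 36)/(c^2 - 3*c - 4)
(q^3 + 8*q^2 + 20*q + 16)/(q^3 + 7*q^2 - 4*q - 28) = (q^2 + 6*q + 8)/(q^2 + 5*q - 14)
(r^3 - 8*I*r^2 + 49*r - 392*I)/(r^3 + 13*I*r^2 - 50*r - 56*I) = (r^2 - 15*I*r - 56)/(r^2 + 6*I*r - 8)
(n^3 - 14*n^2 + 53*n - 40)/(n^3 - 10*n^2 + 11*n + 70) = (n^2 - 9*n + 8)/(n^2 - 5*n - 14)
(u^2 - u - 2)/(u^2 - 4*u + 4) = (u + 1)/(u - 2)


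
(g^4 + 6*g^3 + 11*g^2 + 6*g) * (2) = 2*g^4 + 12*g^3 + 22*g^2 + 12*g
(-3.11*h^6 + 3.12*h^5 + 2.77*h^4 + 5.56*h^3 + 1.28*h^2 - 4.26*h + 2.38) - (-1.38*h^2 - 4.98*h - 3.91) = -3.11*h^6 + 3.12*h^5 + 2.77*h^4 + 5.56*h^3 + 2.66*h^2 + 0.720000000000001*h + 6.29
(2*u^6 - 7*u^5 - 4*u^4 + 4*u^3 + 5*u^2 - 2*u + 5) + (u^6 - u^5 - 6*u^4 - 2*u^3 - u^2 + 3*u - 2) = 3*u^6 - 8*u^5 - 10*u^4 + 2*u^3 + 4*u^2 + u + 3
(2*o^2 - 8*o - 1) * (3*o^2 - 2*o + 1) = 6*o^4 - 28*o^3 + 15*o^2 - 6*o - 1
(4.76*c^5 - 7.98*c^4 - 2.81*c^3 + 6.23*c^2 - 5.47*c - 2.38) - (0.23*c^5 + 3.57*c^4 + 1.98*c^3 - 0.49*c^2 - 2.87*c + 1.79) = 4.53*c^5 - 11.55*c^4 - 4.79*c^3 + 6.72*c^2 - 2.6*c - 4.17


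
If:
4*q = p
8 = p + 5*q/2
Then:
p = 64/13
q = 16/13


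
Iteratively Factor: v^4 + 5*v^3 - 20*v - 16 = (v + 4)*(v^3 + v^2 - 4*v - 4) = (v + 2)*(v + 4)*(v^2 - v - 2) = (v + 1)*(v + 2)*(v + 4)*(v - 2)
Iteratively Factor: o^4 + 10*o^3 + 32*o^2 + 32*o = (o)*(o^3 + 10*o^2 + 32*o + 32) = o*(o + 4)*(o^2 + 6*o + 8) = o*(o + 4)^2*(o + 2)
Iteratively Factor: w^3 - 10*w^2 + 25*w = (w - 5)*(w^2 - 5*w) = w*(w - 5)*(w - 5)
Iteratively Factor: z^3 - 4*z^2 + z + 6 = (z + 1)*(z^2 - 5*z + 6) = (z - 3)*(z + 1)*(z - 2)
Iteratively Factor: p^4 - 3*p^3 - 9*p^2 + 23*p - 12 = (p - 4)*(p^3 + p^2 - 5*p + 3) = (p - 4)*(p - 1)*(p^2 + 2*p - 3) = (p - 4)*(p - 1)^2*(p + 3)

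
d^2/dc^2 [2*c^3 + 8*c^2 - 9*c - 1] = 12*c + 16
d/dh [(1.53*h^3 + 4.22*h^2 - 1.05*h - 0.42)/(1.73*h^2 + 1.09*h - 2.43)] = (2.6469*h^4 + 3.3354*h^3 - 4.7374*h^2 - 19.056*h + 3.0093)/(2.9929*h^4 + 3.7714*h^3 - 7.2197*h^2 - 5.2974*h + 5.9049)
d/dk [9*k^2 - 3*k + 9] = 18*k - 3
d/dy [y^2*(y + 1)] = y*(3*y + 2)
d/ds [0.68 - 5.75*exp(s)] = -5.75*exp(s)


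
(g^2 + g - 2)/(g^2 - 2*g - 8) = (g - 1)/(g - 4)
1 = 1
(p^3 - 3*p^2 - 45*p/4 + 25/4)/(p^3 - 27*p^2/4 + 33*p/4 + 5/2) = (4*p^2 + 8*p - 5)/(4*p^2 - 7*p - 2)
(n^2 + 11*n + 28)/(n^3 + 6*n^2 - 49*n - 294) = (n + 4)/(n^2 - n - 42)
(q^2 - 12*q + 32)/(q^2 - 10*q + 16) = (q - 4)/(q - 2)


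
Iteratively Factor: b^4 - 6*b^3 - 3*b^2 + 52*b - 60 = (b + 3)*(b^3 - 9*b^2 + 24*b - 20) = (b - 2)*(b + 3)*(b^2 - 7*b + 10) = (b - 5)*(b - 2)*(b + 3)*(b - 2)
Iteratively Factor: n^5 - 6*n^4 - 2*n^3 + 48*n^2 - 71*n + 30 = (n - 2)*(n^4 - 4*n^3 - 10*n^2 + 28*n - 15) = (n - 5)*(n - 2)*(n^3 + n^2 - 5*n + 3) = (n - 5)*(n - 2)*(n + 3)*(n^2 - 2*n + 1) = (n - 5)*(n - 2)*(n - 1)*(n + 3)*(n - 1)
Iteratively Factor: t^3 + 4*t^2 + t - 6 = (t + 2)*(t^2 + 2*t - 3) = (t + 2)*(t + 3)*(t - 1)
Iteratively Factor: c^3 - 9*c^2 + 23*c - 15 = (c - 5)*(c^2 - 4*c + 3) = (c - 5)*(c - 1)*(c - 3)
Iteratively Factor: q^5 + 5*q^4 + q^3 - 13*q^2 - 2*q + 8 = (q - 1)*(q^4 + 6*q^3 + 7*q^2 - 6*q - 8) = (q - 1)*(q + 2)*(q^3 + 4*q^2 - q - 4) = (q - 1)*(q + 2)*(q + 4)*(q^2 - 1) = (q - 1)*(q + 1)*(q + 2)*(q + 4)*(q - 1)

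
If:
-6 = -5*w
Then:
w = 6/5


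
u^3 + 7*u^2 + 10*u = u*(u + 2)*(u + 5)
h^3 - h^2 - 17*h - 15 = (h - 5)*(h + 1)*(h + 3)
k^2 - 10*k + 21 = (k - 7)*(k - 3)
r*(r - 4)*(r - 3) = r^3 - 7*r^2 + 12*r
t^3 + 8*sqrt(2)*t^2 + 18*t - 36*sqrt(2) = (t - sqrt(2))*(t + 3*sqrt(2))*(t + 6*sqrt(2))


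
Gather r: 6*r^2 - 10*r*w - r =6*r^2 + r*(-10*w - 1)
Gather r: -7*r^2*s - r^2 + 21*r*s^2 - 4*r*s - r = r^2*(-7*s - 1) + r*(21*s^2 - 4*s - 1)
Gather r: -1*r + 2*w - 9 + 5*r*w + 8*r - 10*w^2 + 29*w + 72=r*(5*w + 7) - 10*w^2 + 31*w + 63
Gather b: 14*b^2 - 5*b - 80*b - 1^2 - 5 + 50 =14*b^2 - 85*b + 44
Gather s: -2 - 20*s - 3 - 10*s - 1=-30*s - 6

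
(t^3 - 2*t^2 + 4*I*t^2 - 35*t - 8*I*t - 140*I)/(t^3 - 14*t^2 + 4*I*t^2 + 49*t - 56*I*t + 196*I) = (t + 5)/(t - 7)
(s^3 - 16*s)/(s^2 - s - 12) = s*(s + 4)/(s + 3)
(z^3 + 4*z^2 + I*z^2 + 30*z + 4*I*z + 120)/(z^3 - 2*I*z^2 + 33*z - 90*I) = (z + 4)/(z - 3*I)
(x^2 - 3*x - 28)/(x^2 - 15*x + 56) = (x + 4)/(x - 8)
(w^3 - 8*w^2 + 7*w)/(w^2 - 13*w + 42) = w*(w - 1)/(w - 6)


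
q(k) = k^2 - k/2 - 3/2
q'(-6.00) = -12.50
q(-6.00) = 37.50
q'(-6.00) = -12.50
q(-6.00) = 37.50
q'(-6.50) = -13.50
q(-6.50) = 44.00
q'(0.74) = 0.98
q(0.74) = -1.32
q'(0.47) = 0.44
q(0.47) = -1.51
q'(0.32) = 0.14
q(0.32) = -1.56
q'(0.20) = -0.10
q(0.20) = -1.56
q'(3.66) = 6.82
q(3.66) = 10.07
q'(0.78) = 1.06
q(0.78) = -1.28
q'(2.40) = 4.30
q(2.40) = 3.06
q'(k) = 2*k - 1/2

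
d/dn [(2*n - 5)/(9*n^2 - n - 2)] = (18*n^2 - 2*n - (2*n - 5)*(18*n - 1) - 4)/(-9*n^2 + n + 2)^2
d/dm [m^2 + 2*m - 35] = 2*m + 2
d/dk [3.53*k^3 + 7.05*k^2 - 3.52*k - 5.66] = 10.59*k^2 + 14.1*k - 3.52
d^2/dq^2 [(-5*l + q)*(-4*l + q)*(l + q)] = -16*l + 6*q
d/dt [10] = 0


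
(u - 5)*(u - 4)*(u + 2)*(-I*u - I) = -I*u^4 + 6*I*u^3 + 5*I*u^2 - 42*I*u - 40*I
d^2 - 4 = (d - 2)*(d + 2)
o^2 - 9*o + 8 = (o - 8)*(o - 1)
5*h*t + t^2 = t*(5*h + t)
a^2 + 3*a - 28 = (a - 4)*(a + 7)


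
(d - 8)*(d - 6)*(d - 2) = d^3 - 16*d^2 + 76*d - 96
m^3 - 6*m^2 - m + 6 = (m - 6)*(m - 1)*(m + 1)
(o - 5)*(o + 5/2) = o^2 - 5*o/2 - 25/2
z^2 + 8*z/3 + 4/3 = (z + 2/3)*(z + 2)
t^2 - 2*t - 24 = (t - 6)*(t + 4)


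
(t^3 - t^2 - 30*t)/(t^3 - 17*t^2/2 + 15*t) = 2*(t + 5)/(2*t - 5)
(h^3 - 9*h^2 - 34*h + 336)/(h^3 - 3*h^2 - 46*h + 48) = (h - 7)/(h - 1)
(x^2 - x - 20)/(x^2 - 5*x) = (x + 4)/x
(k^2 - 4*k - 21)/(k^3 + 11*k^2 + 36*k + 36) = (k - 7)/(k^2 + 8*k + 12)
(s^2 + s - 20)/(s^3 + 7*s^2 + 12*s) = (s^2 + s - 20)/(s*(s^2 + 7*s + 12))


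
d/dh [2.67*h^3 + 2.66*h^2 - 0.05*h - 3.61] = 8.01*h^2 + 5.32*h - 0.05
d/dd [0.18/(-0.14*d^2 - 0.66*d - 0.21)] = (0.0504*d + 0.1188)/(0.14*d^2 + 0.66*d + 0.21)^2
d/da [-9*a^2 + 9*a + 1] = 9 - 18*a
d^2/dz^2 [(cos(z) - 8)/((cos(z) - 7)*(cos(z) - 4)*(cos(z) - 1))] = 2*(2368*(1 - cos(z)^2)^2 - 84*sin(z)^6 - 2*cos(z)^7 - 30*cos(z)^6 - 519*cos(z)^5 - 2727*cos(z)^3 + 422*cos(z)^2 + 13528*cos(z) - 10672)/((cos(z) - 7)^3*(cos(z) - 4)^3*(cos(z) - 1)^3)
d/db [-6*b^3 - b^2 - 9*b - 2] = -18*b^2 - 2*b - 9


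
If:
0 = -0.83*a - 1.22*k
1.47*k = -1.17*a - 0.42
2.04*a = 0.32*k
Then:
No Solution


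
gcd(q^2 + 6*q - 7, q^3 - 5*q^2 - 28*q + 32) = q - 1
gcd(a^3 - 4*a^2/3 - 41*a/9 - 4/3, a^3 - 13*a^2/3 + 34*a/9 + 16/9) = a + 1/3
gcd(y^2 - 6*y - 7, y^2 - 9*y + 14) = y - 7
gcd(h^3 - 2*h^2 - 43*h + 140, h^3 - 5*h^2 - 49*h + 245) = h^2 + 2*h - 35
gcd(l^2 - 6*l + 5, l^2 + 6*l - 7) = l - 1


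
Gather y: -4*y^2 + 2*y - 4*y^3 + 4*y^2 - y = -4*y^3 + y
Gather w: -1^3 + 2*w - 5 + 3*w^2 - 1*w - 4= 3*w^2 + w - 10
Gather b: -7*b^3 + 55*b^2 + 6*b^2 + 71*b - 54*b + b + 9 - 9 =-7*b^3 + 61*b^2 + 18*b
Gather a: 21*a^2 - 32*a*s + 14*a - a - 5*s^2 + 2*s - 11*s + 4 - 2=21*a^2 + a*(13 - 32*s) - 5*s^2 - 9*s + 2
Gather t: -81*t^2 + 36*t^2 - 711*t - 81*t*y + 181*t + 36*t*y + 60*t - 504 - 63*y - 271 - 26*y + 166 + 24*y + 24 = -45*t^2 + t*(-45*y - 470) - 65*y - 585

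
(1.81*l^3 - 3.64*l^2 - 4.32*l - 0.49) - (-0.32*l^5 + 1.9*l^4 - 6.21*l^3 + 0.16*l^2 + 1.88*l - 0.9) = 0.32*l^5 - 1.9*l^4 + 8.02*l^3 - 3.8*l^2 - 6.2*l + 0.41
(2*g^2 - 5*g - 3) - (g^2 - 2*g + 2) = g^2 - 3*g - 5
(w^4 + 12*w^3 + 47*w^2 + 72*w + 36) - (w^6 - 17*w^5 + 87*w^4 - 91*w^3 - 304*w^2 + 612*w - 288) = -w^6 + 17*w^5 - 86*w^4 + 103*w^3 + 351*w^2 - 540*w + 324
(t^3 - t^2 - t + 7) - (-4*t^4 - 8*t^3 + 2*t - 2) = 4*t^4 + 9*t^3 - t^2 - 3*t + 9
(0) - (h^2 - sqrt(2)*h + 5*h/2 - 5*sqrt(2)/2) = -h^2 - 5*h/2 + sqrt(2)*h + 5*sqrt(2)/2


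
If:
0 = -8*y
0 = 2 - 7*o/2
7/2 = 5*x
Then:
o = 4/7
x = 7/10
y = 0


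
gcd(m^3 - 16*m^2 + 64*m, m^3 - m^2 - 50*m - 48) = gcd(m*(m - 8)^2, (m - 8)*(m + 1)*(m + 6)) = m - 8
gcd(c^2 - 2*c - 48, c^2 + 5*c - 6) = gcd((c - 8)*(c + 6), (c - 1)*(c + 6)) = c + 6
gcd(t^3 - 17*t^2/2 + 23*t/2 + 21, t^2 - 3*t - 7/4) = t - 7/2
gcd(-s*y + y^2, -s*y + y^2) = -s*y + y^2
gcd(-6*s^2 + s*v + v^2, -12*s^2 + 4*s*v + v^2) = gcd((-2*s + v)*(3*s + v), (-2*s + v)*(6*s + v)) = 2*s - v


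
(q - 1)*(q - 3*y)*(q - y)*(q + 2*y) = q^4 - 2*q^3*y - q^3 - 5*q^2*y^2 + 2*q^2*y + 6*q*y^3 + 5*q*y^2 - 6*y^3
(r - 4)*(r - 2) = r^2 - 6*r + 8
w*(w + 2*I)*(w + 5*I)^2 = w^4 + 12*I*w^3 - 45*w^2 - 50*I*w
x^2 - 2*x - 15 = (x - 5)*(x + 3)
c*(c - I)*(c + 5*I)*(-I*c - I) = -I*c^4 + 4*c^3 - I*c^3 + 4*c^2 - 5*I*c^2 - 5*I*c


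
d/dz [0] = 0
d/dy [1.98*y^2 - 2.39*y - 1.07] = 3.96*y - 2.39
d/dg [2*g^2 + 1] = 4*g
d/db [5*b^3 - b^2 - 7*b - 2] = 15*b^2 - 2*b - 7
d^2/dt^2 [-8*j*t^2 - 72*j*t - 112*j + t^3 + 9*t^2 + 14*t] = -16*j + 6*t + 18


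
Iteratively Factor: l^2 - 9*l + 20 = (l - 5)*(l - 4)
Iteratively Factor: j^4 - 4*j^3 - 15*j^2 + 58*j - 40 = (j - 5)*(j^3 + j^2 - 10*j + 8) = (j - 5)*(j - 1)*(j^2 + 2*j - 8) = (j - 5)*(j - 2)*(j - 1)*(j + 4)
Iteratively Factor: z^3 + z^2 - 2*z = (z - 1)*(z^2 + 2*z) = z*(z - 1)*(z + 2)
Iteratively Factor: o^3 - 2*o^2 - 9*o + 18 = (o + 3)*(o^2 - 5*o + 6) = (o - 3)*(o + 3)*(o - 2)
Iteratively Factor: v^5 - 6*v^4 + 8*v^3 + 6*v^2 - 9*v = (v - 3)*(v^4 - 3*v^3 - v^2 + 3*v) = (v - 3)*(v + 1)*(v^3 - 4*v^2 + 3*v) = (v - 3)^2*(v + 1)*(v^2 - v) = v*(v - 3)^2*(v + 1)*(v - 1)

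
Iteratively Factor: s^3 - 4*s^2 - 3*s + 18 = (s - 3)*(s^2 - s - 6) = (s - 3)^2*(s + 2)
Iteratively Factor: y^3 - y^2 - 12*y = (y - 4)*(y^2 + 3*y) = (y - 4)*(y + 3)*(y)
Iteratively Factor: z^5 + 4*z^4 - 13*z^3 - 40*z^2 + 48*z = (z)*(z^4 + 4*z^3 - 13*z^2 - 40*z + 48) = z*(z - 3)*(z^3 + 7*z^2 + 8*z - 16) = z*(z - 3)*(z - 1)*(z^2 + 8*z + 16) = z*(z - 3)*(z - 1)*(z + 4)*(z + 4)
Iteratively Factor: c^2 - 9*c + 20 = (c - 4)*(c - 5)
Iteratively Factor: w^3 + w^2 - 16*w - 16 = (w + 1)*(w^2 - 16) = (w - 4)*(w + 1)*(w + 4)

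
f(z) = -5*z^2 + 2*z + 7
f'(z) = 2 - 10*z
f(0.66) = 6.14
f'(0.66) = -4.60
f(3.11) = -35.14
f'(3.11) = -29.10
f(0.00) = 7.00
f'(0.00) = 2.00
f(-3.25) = -52.31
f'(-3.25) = 34.50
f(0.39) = 7.02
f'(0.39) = -1.90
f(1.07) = 3.42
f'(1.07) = -8.70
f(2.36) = -16.13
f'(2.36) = -21.60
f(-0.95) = 0.59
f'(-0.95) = 11.50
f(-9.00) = -416.00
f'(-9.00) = 92.00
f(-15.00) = -1148.00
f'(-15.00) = 152.00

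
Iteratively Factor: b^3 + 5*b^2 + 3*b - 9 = (b - 1)*(b^2 + 6*b + 9) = (b - 1)*(b + 3)*(b + 3)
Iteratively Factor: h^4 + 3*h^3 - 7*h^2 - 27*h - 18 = (h + 3)*(h^3 - 7*h - 6) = (h + 2)*(h + 3)*(h^2 - 2*h - 3) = (h - 3)*(h + 2)*(h + 3)*(h + 1)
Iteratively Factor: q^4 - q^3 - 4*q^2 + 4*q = (q)*(q^3 - q^2 - 4*q + 4) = q*(q - 1)*(q^2 - 4) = q*(q - 2)*(q - 1)*(q + 2)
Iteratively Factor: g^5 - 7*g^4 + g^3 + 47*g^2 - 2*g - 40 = (g - 4)*(g^4 - 3*g^3 - 11*g^2 + 3*g + 10) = (g - 5)*(g - 4)*(g^3 + 2*g^2 - g - 2) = (g - 5)*(g - 4)*(g + 1)*(g^2 + g - 2) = (g - 5)*(g - 4)*(g - 1)*(g + 1)*(g + 2)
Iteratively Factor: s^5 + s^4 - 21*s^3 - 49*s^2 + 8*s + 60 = (s + 2)*(s^4 - s^3 - 19*s^2 - 11*s + 30) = (s + 2)^2*(s^3 - 3*s^2 - 13*s + 15) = (s + 2)^2*(s + 3)*(s^2 - 6*s + 5) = (s - 5)*(s + 2)^2*(s + 3)*(s - 1)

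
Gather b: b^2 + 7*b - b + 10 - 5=b^2 + 6*b + 5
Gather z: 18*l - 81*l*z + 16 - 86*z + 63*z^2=18*l + 63*z^2 + z*(-81*l - 86) + 16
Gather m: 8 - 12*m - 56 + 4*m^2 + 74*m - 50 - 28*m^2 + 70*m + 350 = -24*m^2 + 132*m + 252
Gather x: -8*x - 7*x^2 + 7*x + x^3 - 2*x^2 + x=x^3 - 9*x^2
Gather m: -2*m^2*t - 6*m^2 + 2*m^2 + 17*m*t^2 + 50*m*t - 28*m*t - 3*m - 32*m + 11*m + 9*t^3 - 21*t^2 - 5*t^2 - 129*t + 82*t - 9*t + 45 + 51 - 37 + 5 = m^2*(-2*t - 4) + m*(17*t^2 + 22*t - 24) + 9*t^3 - 26*t^2 - 56*t + 64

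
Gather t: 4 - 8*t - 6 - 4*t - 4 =-12*t - 6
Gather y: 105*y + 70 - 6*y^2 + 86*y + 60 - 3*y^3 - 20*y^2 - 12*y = -3*y^3 - 26*y^2 + 179*y + 130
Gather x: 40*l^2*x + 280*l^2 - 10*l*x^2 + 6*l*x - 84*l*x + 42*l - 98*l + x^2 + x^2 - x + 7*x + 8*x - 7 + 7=280*l^2 - 56*l + x^2*(2 - 10*l) + x*(40*l^2 - 78*l + 14)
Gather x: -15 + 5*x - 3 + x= 6*x - 18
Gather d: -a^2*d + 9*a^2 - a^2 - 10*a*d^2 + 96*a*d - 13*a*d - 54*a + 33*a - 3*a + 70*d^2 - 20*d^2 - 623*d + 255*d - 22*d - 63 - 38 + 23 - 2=8*a^2 - 24*a + d^2*(50 - 10*a) + d*(-a^2 + 83*a - 390) - 80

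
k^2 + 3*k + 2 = (k + 1)*(k + 2)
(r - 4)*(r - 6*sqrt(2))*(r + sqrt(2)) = r^3 - 5*sqrt(2)*r^2 - 4*r^2 - 12*r + 20*sqrt(2)*r + 48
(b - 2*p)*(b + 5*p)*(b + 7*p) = b^3 + 10*b^2*p + 11*b*p^2 - 70*p^3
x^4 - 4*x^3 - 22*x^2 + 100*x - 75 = (x - 5)*(x - 3)*(x - 1)*(x + 5)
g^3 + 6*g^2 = g^2*(g + 6)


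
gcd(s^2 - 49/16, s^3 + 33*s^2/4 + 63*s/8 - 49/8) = s + 7/4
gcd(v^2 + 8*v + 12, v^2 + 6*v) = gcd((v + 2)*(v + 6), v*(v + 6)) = v + 6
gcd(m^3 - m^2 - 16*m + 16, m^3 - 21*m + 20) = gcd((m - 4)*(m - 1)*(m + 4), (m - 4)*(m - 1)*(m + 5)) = m^2 - 5*m + 4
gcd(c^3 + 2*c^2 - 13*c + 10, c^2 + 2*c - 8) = c - 2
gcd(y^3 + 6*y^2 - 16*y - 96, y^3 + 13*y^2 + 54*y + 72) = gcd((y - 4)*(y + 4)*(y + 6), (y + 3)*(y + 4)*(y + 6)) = y^2 + 10*y + 24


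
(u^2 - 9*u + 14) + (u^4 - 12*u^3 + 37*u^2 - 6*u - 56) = u^4 - 12*u^3 + 38*u^2 - 15*u - 42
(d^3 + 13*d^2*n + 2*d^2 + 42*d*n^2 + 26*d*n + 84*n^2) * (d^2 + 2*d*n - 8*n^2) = d^5 + 15*d^4*n + 2*d^4 + 60*d^3*n^2 + 30*d^3*n - 20*d^2*n^3 + 120*d^2*n^2 - 336*d*n^4 - 40*d*n^3 - 672*n^4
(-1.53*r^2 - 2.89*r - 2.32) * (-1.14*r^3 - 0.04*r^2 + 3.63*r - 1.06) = 1.7442*r^5 + 3.3558*r^4 - 2.7935*r^3 - 8.7761*r^2 - 5.3582*r + 2.4592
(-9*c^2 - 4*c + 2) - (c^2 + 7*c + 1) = -10*c^2 - 11*c + 1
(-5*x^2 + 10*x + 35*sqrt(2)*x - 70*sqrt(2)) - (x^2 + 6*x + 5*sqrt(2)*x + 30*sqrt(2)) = -6*x^2 + 4*x + 30*sqrt(2)*x - 100*sqrt(2)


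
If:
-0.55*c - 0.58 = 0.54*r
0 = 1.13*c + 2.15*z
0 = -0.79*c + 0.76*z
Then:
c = 0.00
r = -1.07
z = 0.00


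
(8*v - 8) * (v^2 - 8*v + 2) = 8*v^3 - 72*v^2 + 80*v - 16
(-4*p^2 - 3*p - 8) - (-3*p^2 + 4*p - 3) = -p^2 - 7*p - 5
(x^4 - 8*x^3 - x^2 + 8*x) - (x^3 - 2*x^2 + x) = x^4 - 9*x^3 + x^2 + 7*x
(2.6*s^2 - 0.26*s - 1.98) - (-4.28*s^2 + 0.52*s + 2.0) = 6.88*s^2 - 0.78*s - 3.98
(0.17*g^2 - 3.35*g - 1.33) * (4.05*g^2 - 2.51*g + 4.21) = 0.6885*g^4 - 13.9942*g^3 + 3.7377*g^2 - 10.7652*g - 5.5993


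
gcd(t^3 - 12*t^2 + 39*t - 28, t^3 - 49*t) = t - 7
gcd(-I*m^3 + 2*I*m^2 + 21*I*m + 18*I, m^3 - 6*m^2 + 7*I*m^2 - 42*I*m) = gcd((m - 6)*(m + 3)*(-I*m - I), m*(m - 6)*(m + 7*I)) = m - 6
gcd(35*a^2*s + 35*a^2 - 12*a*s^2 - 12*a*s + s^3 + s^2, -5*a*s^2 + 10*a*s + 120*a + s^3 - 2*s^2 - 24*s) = -5*a + s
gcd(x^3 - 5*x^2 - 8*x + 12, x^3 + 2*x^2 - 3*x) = x - 1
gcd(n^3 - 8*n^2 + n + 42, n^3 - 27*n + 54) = n - 3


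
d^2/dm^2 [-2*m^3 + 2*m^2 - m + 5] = 4 - 12*m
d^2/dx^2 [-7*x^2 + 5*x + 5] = -14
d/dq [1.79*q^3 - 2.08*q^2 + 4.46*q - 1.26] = 5.37*q^2 - 4.16*q + 4.46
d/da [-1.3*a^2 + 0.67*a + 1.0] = 0.67 - 2.6*a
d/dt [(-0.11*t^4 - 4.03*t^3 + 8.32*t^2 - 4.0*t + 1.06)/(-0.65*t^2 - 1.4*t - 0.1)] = (0.143*t^5 + 3.0815*t^4 + 11.328*t^3 - 13.039*t^2 - 0.286*t + 1.884)/(0.4225*t^4 + 1.82*t^3 + 2.09*t^2 + 0.28*t + 0.01)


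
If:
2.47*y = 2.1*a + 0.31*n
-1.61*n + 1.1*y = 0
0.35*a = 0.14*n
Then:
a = 0.00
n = 0.00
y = 0.00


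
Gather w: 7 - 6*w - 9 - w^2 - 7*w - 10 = -w^2 - 13*w - 12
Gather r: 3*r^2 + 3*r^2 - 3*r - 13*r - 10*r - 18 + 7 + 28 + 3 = 6*r^2 - 26*r + 20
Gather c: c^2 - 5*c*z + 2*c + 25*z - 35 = c^2 + c*(2 - 5*z) + 25*z - 35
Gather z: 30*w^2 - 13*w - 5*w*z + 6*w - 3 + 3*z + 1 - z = 30*w^2 - 7*w + z*(2 - 5*w) - 2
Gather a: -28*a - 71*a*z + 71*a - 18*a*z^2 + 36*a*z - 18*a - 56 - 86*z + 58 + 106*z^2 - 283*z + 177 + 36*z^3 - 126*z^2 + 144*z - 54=a*(-18*z^2 - 35*z + 25) + 36*z^3 - 20*z^2 - 225*z + 125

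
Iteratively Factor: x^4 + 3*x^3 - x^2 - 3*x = (x + 1)*(x^3 + 2*x^2 - 3*x) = (x - 1)*(x + 1)*(x^2 + 3*x) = x*(x - 1)*(x + 1)*(x + 3)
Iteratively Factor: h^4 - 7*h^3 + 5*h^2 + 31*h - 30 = (h + 2)*(h^3 - 9*h^2 + 23*h - 15) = (h - 5)*(h + 2)*(h^2 - 4*h + 3) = (h - 5)*(h - 3)*(h + 2)*(h - 1)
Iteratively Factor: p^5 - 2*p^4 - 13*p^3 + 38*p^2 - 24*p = (p)*(p^4 - 2*p^3 - 13*p^2 + 38*p - 24) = p*(p - 1)*(p^3 - p^2 - 14*p + 24) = p*(p - 1)*(p + 4)*(p^2 - 5*p + 6) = p*(p - 3)*(p - 1)*(p + 4)*(p - 2)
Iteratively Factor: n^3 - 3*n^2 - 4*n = (n)*(n^2 - 3*n - 4) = n*(n + 1)*(n - 4)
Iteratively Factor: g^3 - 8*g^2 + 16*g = (g)*(g^2 - 8*g + 16) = g*(g - 4)*(g - 4)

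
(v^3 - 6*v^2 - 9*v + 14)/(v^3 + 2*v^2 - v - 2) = (v - 7)/(v + 1)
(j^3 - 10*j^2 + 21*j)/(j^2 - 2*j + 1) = j*(j^2 - 10*j + 21)/(j^2 - 2*j + 1)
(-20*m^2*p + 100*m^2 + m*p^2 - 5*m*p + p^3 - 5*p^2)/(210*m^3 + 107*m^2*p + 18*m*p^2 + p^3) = (-4*m*p + 20*m + p^2 - 5*p)/(42*m^2 + 13*m*p + p^2)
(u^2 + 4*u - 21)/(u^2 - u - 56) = (u - 3)/(u - 8)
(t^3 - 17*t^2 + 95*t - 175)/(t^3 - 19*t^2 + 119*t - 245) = (t - 5)/(t - 7)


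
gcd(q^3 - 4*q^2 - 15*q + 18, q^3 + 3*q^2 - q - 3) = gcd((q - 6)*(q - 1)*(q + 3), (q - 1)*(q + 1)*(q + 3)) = q^2 + 2*q - 3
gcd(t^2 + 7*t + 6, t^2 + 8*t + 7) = t + 1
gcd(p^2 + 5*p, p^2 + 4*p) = p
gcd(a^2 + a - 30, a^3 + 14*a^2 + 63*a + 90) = a + 6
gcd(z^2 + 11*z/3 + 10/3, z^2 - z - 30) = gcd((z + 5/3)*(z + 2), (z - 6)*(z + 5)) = 1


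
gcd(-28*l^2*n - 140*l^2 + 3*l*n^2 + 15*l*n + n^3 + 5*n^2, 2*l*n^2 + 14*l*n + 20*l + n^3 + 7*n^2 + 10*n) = n + 5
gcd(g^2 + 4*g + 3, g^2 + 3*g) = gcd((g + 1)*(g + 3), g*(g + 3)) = g + 3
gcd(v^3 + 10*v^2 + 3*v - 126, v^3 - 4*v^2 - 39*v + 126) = v^2 + 3*v - 18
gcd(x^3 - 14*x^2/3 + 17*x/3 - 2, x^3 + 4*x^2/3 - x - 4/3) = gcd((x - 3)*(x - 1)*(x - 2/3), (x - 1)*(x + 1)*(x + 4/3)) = x - 1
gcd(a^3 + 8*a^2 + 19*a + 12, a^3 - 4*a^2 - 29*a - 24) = a^2 + 4*a + 3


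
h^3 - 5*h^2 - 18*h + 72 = (h - 6)*(h - 3)*(h + 4)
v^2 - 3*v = v*(v - 3)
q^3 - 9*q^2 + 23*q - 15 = (q - 5)*(q - 3)*(q - 1)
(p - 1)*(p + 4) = p^2 + 3*p - 4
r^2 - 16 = (r - 4)*(r + 4)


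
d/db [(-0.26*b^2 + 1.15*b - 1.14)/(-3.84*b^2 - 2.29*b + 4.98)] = (5.0114*b^2 - 11.3448*b + 3.1164)/(14.7456*b^4 + 17.5872*b^3 - 33.0023*b^2 - 22.8084*b + 24.8004)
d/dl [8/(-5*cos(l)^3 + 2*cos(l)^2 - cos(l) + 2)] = 8*(-15*cos(l)^2 + 4*cos(l) - 1)*sin(l)/(5*cos(l)^3 - 2*cos(l)^2 + cos(l) - 2)^2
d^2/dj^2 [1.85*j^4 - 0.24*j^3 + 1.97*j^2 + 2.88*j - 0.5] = 22.2*j^2 - 1.44*j + 3.94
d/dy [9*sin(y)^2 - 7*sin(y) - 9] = (18*sin(y) - 7)*cos(y)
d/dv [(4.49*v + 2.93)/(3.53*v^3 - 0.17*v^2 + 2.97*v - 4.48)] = (-31.6994*v^3 - 30.2654*v^2 + 0.9962*v - 28.8173)/(12.4609*v^6 - 1.2002*v^5 + 20.9971*v^4 - 32.6386*v^3 + 10.3441*v^2 - 26.6112*v + 20.0704)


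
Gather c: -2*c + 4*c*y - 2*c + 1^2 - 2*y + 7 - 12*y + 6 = c*(4*y - 4) - 14*y + 14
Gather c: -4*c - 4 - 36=-4*c - 40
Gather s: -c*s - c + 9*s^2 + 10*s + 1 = -c + 9*s^2 + s*(10 - c) + 1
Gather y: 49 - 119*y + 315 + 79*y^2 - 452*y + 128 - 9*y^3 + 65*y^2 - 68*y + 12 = -9*y^3 + 144*y^2 - 639*y + 504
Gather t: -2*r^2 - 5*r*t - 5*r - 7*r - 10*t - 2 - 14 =-2*r^2 - 12*r + t*(-5*r - 10) - 16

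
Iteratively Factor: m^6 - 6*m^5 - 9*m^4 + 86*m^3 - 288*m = (m - 4)*(m^5 - 2*m^4 - 17*m^3 + 18*m^2 + 72*m) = (m - 4)^2*(m^4 + 2*m^3 - 9*m^2 - 18*m) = m*(m - 4)^2*(m^3 + 2*m^2 - 9*m - 18) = m*(m - 4)^2*(m + 2)*(m^2 - 9) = m*(m - 4)^2*(m - 3)*(m + 2)*(m + 3)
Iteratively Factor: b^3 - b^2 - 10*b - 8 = (b + 1)*(b^2 - 2*b - 8) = (b - 4)*(b + 1)*(b + 2)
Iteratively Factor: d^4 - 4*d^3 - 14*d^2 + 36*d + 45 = (d + 1)*(d^3 - 5*d^2 - 9*d + 45) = (d - 3)*(d + 1)*(d^2 - 2*d - 15) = (d - 5)*(d - 3)*(d + 1)*(d + 3)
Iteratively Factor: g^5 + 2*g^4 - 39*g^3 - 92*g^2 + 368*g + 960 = (g + 4)*(g^4 - 2*g^3 - 31*g^2 + 32*g + 240) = (g + 3)*(g + 4)*(g^3 - 5*g^2 - 16*g + 80) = (g + 3)*(g + 4)^2*(g^2 - 9*g + 20) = (g - 4)*(g + 3)*(g + 4)^2*(g - 5)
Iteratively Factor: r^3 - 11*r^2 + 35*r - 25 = (r - 5)*(r^2 - 6*r + 5) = (r - 5)*(r - 1)*(r - 5)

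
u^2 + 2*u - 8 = (u - 2)*(u + 4)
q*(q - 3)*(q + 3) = q^3 - 9*q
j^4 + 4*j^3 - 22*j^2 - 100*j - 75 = (j - 5)*(j + 1)*(j + 3)*(j + 5)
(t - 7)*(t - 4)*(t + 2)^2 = t^4 - 7*t^3 - 12*t^2 + 68*t + 112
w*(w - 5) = w^2 - 5*w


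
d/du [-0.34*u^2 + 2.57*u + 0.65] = 2.57 - 0.68*u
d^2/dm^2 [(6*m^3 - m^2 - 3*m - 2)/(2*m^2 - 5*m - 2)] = 16*(19*m^3 + 18*m^2 + 12*m - 4)/(8*m^6 - 60*m^5 + 126*m^4 - 5*m^3 - 126*m^2 - 60*m - 8)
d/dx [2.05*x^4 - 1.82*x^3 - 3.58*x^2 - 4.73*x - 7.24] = 8.2*x^3 - 5.46*x^2 - 7.16*x - 4.73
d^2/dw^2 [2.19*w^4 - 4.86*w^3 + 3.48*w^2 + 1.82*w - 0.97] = 26.28*w^2 - 29.16*w + 6.96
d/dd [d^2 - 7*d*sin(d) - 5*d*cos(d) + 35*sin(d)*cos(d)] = 5*d*sin(d) - 7*d*cos(d) + 2*d - 7*sin(d) - 5*cos(d) + 35*cos(2*d)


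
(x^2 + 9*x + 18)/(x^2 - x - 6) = (x^2 + 9*x + 18)/(x^2 - x - 6)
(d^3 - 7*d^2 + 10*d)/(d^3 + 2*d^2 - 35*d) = (d - 2)/(d + 7)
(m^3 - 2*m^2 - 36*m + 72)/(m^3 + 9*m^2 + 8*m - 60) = (m - 6)/(m + 5)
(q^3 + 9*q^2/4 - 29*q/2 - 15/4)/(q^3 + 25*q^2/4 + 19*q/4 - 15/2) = (4*q^2 - 11*q - 3)/(4*q^2 + 5*q - 6)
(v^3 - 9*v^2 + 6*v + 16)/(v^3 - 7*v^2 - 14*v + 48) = (v + 1)/(v + 3)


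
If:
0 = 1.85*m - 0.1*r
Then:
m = 0.0540540540540541*r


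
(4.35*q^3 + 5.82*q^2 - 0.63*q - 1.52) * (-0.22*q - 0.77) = -0.957*q^4 - 4.6299*q^3 - 4.3428*q^2 + 0.8195*q + 1.1704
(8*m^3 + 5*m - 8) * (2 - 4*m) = -32*m^4 + 16*m^3 - 20*m^2 + 42*m - 16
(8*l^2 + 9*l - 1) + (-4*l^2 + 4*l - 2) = 4*l^2 + 13*l - 3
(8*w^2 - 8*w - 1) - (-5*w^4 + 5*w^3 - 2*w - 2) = 5*w^4 - 5*w^3 + 8*w^2 - 6*w + 1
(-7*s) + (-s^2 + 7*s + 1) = 1 - s^2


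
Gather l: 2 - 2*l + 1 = 3 - 2*l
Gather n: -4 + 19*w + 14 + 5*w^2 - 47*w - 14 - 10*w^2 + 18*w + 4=-5*w^2 - 10*w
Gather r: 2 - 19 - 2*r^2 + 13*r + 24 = -2*r^2 + 13*r + 7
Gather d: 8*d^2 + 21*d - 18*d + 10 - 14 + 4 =8*d^2 + 3*d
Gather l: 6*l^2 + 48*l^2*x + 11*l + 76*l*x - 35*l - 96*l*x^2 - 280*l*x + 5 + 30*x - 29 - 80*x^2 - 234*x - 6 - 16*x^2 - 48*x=l^2*(48*x + 6) + l*(-96*x^2 - 204*x - 24) - 96*x^2 - 252*x - 30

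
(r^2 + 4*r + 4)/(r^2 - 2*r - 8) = (r + 2)/(r - 4)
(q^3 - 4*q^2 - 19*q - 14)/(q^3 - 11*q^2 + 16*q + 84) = (q + 1)/(q - 6)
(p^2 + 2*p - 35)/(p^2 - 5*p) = (p + 7)/p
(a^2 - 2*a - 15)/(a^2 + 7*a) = (a^2 - 2*a - 15)/(a*(a + 7))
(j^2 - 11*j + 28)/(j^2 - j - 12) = (j - 7)/(j + 3)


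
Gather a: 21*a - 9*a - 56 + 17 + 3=12*a - 36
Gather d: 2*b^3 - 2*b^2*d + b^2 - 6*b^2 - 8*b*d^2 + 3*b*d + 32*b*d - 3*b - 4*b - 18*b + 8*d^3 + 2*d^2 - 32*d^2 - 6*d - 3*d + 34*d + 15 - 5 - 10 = 2*b^3 - 5*b^2 - 25*b + 8*d^3 + d^2*(-8*b - 30) + d*(-2*b^2 + 35*b + 25)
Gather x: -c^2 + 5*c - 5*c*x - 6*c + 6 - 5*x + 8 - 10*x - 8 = -c^2 - c + x*(-5*c - 15) + 6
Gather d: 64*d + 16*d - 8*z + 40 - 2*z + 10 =80*d - 10*z + 50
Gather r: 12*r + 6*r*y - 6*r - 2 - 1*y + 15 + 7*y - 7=r*(6*y + 6) + 6*y + 6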